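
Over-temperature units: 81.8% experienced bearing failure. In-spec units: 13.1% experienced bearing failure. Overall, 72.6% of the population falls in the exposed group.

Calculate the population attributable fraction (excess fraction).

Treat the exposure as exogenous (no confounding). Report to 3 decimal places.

p₁ = 0.818, p₀ = 0.131.
Overall risk P(Y=1) = π·p₁ + (1−π)·p₀ = 0.726×0.818 + 0.274×0.131 = 0.62976.
Under exogeneity, PAF = [P(Y=1) − p₀] / P(Y=1).
PAF = (0.62976 − 0.131) / 0.62976 ≈ 0.7920

PAF ≈ 0.792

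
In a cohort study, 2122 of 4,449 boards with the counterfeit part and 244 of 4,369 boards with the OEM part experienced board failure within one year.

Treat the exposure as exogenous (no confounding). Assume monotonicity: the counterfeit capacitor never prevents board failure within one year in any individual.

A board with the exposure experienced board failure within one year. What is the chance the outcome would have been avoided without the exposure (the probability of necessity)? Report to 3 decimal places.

PN ≈ 0.883

p₁ = P(outcome | exposed) = 2122/4449 = 0.47696
p₀ = P(outcome | unexposed) = 244/4369 = 0.055848
Under exogeneity and monotonicity, PN = (p₁ − p₀) / p₁.
PN = (0.47696 − 0.055848) / 0.47696 = 0.42111 / 0.47696 ≈ 0.8829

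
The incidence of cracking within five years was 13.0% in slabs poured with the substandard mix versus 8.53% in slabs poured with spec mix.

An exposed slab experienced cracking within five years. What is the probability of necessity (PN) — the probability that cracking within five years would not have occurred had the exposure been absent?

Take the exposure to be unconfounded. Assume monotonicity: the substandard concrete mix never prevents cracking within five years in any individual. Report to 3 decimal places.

p₁ = 0.13, p₀ = 0.0853.
Under exogeneity and monotonicity, PN = (p₁ − p₀) / p₁.
PN = (0.13 − 0.0853) / 0.13 = 0.0447 / 0.13 ≈ 0.3438

PN ≈ 0.344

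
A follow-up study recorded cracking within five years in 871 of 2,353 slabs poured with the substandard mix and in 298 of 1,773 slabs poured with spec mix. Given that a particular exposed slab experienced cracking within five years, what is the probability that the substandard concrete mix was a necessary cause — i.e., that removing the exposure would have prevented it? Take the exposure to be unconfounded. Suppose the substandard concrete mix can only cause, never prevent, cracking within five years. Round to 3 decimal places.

PN ≈ 0.546

p₁ = P(outcome | exposed) = 871/2353 = 0.37017
p₀ = P(outcome | unexposed) = 298/1773 = 0.16808
Under exogeneity and monotonicity, PN = (p₁ − p₀) / p₁.
PN = (0.37017 − 0.16808) / 0.37017 = 0.20209 / 0.37017 ≈ 0.5459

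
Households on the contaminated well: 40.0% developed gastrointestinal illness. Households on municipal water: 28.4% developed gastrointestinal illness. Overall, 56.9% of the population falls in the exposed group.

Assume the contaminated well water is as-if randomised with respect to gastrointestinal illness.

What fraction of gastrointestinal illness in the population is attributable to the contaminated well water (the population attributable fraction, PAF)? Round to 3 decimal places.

PAF ≈ 0.189

p₁ = 0.4, p₀ = 0.284.
Overall risk P(Y=1) = π·p₁ + (1−π)·p₀ = 0.569×0.4 + 0.431×0.284 = 0.35.
Under exogeneity, PAF = [P(Y=1) − p₀] / P(Y=1).
PAF = (0.35 − 0.284) / 0.35 ≈ 0.1886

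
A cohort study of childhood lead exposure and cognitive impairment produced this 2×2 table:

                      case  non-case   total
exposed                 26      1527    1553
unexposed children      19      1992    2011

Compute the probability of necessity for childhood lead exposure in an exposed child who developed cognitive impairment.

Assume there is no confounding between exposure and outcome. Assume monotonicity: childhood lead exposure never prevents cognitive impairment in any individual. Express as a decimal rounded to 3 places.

p₁ = P(outcome | exposed) = 26/1553 = 0.016742
p₀ = P(outcome | unexposed) = 19/2011 = 0.009448
Under exogeneity and monotonicity, PN = (p₁ − p₀) / p₁.
PN = (0.016742 − 0.009448) / 0.016742 = 0.0072938 / 0.016742 ≈ 0.4357

PN ≈ 0.436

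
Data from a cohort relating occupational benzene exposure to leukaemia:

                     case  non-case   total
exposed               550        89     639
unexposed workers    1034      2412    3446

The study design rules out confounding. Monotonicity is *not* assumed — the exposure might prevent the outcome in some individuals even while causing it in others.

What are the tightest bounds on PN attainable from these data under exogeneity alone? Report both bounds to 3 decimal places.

p₁ = P(outcome | exposed) = 550/639 = 0.86072
p₀ = P(outcome | unexposed) = 1034/3446 = 0.30006
Under exogeneity alone the bounds on PN are max{0,(p₁−p₀)/p₁} ≤ PN ≤ min{1,(1−p₀)/p₁}.
  lower = (p₁ − p₀)/p₁ = 0.56066 / 0.86072 ≈ 0.6514
  upper = min{1, (1 − p₀)/p₁} = 0.69994 / 0.86072 ≈ 0.8132

0.651 ≤ PN ≤ 0.813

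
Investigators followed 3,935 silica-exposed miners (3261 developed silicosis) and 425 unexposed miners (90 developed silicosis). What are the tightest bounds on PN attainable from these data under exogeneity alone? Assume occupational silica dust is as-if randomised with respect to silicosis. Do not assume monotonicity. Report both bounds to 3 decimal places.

p₁ = P(outcome | exposed) = 3261/3935 = 0.82872
p₀ = P(outcome | unexposed) = 90/425 = 0.21176
Under exogeneity alone the bounds on PN are max{0,(p₁−p₀)/p₁} ≤ PN ≤ min{1,(1−p₀)/p₁}.
  lower = (p₁ − p₀)/p₁ = 0.61695 / 0.82872 ≈ 0.7445
  upper = min{1, (1 − p₀)/p₁} = 0.78824 / 0.82872 ≈ 0.9512

0.744 ≤ PN ≤ 0.951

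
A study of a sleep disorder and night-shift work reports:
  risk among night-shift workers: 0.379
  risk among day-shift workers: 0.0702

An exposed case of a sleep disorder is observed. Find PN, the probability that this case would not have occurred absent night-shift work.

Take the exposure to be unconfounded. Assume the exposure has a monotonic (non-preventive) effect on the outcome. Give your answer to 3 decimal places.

PN ≈ 0.815

Let p₁ = 0.379, p₀ = 0.0702.
Under exogeneity and monotonicity, PN = (p₁ − p₀) / p₁.
PN = (0.379 − 0.0702) / 0.379 = 0.3088 / 0.379 ≈ 0.8148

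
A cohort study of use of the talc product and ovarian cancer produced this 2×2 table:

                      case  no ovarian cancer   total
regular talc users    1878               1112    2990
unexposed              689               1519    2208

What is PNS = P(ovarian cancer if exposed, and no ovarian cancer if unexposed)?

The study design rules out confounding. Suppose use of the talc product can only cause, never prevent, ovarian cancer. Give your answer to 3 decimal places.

PNS ≈ 0.316

p₁ = P(outcome | exposed) = 1878/2990 = 0.62809
p₀ = P(outcome | unexposed) = 689/2208 = 0.31205
Under exogeneity and monotonicity, PNS = p₁ − p₀.
PNS = 0.62809 − 0.31205 = 0.31605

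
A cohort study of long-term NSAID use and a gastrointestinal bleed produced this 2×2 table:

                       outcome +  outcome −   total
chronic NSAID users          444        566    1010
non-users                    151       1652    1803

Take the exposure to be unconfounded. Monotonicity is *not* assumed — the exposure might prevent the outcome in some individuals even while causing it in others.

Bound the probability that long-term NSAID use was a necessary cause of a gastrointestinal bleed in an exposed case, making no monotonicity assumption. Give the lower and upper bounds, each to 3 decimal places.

p₁ = P(outcome | exposed) = 444/1010 = 0.4396
p₀ = P(outcome | unexposed) = 151/1803 = 0.083749
Under exogeneity alone the bounds on PN are max{0,(p₁−p₀)/p₁} ≤ PN ≤ min{1,(1−p₀)/p₁}.
  lower = (p₁ − p₀)/p₁ = 0.35585 / 0.4396 ≈ 0.8095
  upper = min{1, (1 − p₀)/p₁} = 0.91625 / 0.4396 ≈ 2.0843 → capped at 1

0.809 ≤ PN ≤ 1.000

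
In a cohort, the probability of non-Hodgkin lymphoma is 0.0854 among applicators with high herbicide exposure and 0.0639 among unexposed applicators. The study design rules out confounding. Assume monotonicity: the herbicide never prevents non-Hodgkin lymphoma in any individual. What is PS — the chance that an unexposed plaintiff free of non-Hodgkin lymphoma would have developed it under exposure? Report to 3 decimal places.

Let p₁ = 0.0854, p₀ = 0.0639.
Under exogeneity and monotonicity, PS = (p₁ − p₀) / (1 − p₀).
PS = (0.0854 − 0.0639) / (1 − 0.0639) = 0.0215 / 0.9361 ≈ 0.0230

PS ≈ 0.023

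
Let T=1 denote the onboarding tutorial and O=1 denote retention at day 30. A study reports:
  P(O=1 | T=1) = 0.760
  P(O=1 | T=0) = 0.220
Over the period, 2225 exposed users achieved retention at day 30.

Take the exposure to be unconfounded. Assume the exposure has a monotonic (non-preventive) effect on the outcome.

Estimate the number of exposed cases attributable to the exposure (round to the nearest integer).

Let p₁ = 0.76, p₀ = 0.22.
PN = (p₁ − p₀)/p₁ = (0.76 − 0.22) / 0.76 ≈ 0.71053.
Attributable cases ≈ PN × (exposed cases) = 0.71053 × 2225 ≈ 1580.92.

about 1581 cases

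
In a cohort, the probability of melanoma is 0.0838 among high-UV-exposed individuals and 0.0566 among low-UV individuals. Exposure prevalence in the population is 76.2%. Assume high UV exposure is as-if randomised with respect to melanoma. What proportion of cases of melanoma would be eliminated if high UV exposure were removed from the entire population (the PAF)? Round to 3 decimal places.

PAF ≈ 0.268

Let p₁ = 0.0838, p₀ = 0.0566.
Overall risk P(Y=1) = π·p₁ + (1−π)·p₀ = 0.762×0.0838 + 0.238×0.0566 = 0.077326.
Under exogeneity, PAF = [P(Y=1) − p₀] / P(Y=1).
PAF = (0.077326 − 0.0566) / 0.077326 ≈ 0.2680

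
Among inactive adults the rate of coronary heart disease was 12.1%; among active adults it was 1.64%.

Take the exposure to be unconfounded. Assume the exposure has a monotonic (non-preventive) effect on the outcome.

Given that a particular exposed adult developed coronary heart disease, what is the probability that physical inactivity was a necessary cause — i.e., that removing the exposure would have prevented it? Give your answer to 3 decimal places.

p₁ = 0.121, p₀ = 0.0164.
Under exogeneity and monotonicity, PN = (p₁ − p₀) / p₁.
PN = (0.121 − 0.0164) / 0.121 = 0.1046 / 0.121 ≈ 0.8645

PN ≈ 0.864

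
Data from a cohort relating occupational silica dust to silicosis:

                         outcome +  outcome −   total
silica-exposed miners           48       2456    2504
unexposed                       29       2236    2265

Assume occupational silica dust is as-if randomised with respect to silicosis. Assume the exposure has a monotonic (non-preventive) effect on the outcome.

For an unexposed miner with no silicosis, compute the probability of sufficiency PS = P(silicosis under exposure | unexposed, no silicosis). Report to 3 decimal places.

PS ≈ 0.006

p₁ = P(outcome | exposed) = 48/2504 = 0.019169
p₀ = P(outcome | unexposed) = 29/2265 = 0.012804
Under exogeneity and monotonicity, PS = (p₁ − p₀)/(1 − p₀).
PS = (0.019169 − 0.012804) / 0.9872 ≈ 0.0064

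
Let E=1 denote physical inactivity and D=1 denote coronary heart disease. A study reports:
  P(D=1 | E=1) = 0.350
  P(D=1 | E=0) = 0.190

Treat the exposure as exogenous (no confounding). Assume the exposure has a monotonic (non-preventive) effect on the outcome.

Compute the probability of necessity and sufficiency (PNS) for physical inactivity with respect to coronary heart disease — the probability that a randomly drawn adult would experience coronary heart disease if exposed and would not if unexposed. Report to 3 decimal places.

Let p₁ = 0.35, p₀ = 0.19.
Under exogeneity and monotonicity, PNS = p₁ − p₀.
PNS = 0.35 − 0.19 = 0.16

PNS ≈ 0.160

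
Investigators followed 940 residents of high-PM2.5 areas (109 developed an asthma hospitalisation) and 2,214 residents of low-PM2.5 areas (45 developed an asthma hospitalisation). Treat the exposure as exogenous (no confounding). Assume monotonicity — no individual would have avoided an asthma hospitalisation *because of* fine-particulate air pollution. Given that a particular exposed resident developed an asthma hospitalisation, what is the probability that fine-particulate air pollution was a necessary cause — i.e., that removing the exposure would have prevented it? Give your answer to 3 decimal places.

p₁ = P(outcome | exposed) = 109/940 = 0.11596
p₀ = P(outcome | unexposed) = 45/2214 = 0.020325
Under exogeneity and monotonicity, PN = (p₁ − p₀) / p₁.
PN = (0.11596 − 0.020325) / 0.11596 = 0.095632 / 0.11596 ≈ 0.8247

PN ≈ 0.825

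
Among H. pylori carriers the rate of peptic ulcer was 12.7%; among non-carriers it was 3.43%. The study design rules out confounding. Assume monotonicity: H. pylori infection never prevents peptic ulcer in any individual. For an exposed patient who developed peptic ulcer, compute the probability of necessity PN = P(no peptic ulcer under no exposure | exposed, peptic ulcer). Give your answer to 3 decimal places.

p₁ = 0.127, p₀ = 0.0343.
Under exogeneity and monotonicity, PN = (p₁ − p₀) / p₁.
PN = (0.127 − 0.0343) / 0.127 = 0.0927 / 0.127 ≈ 0.7299

PN ≈ 0.730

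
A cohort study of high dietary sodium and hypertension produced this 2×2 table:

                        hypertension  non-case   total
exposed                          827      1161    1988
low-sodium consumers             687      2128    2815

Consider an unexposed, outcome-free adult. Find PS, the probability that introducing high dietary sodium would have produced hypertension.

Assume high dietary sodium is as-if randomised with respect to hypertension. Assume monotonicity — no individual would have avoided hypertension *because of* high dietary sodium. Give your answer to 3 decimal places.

PS ≈ 0.227

p₁ = P(outcome | exposed) = 827/1988 = 0.416
p₀ = P(outcome | unexposed) = 687/2815 = 0.24405
Under exogeneity and monotonicity, PS = (p₁ − p₀)/(1 − p₀).
PS = (0.416 − 0.24405) / 0.75595 ≈ 0.2275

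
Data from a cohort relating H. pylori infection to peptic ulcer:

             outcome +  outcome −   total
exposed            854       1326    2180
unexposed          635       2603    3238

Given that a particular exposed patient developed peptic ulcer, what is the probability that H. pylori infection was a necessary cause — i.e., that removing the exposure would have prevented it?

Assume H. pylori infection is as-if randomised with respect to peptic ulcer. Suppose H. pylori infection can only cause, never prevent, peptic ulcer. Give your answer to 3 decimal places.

p₁ = P(outcome | exposed) = 854/2180 = 0.39174
p₀ = P(outcome | unexposed) = 635/3238 = 0.19611
Under exogeneity and monotonicity, PN = (p₁ − p₀)/p₁.
PN = (0.39174 − 0.19611) / 0.39174 ≈ 0.4994

PN ≈ 0.499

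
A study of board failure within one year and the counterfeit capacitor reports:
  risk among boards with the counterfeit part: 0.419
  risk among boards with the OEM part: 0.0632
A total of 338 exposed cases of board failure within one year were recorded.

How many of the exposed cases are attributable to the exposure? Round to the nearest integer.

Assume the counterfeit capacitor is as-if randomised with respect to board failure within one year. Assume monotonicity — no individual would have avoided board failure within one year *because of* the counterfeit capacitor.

Let p₁ = 0.419, p₀ = 0.0632.
PN = (p₁ − p₀)/p₁ = (0.419 − 0.0632) / 0.419 ≈ 0.84916.
Attributable cases ≈ PN × (exposed cases) = 0.84916 × 338 ≈ 287.02.

about 287 cases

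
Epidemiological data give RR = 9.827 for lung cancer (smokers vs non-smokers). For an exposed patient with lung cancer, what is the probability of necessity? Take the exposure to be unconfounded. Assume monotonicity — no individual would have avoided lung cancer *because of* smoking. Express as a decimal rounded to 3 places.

Under exogeneity and monotonicity, PN = (RR − 1) / RR = 1 − 1/RR.
PN = (9.827 − 1) / 9.827 = 8.827 / 9.827 ≈ 0.8982

PN ≈ 0.898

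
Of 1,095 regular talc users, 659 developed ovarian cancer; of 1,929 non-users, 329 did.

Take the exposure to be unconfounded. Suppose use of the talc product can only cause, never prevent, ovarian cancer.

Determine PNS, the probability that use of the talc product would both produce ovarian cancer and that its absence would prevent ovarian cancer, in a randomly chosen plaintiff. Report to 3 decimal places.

PNS ≈ 0.431

p₁ = P(outcome | exposed) = 659/1095 = 0.60183
p₀ = P(outcome | unexposed) = 329/1929 = 0.17055
Under exogeneity and monotonicity, PNS = p₁ − p₀.
PNS = 0.60183 − 0.17055 = 0.43127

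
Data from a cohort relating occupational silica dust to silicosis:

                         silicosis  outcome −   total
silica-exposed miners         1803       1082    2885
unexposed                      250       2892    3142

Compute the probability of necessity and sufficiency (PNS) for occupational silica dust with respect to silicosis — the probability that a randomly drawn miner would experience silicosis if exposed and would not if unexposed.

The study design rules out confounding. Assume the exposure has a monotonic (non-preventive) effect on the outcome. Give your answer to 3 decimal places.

PNS ≈ 0.545

p₁ = P(outcome | exposed) = 1803/2885 = 0.62496
p₀ = P(outcome | unexposed) = 250/3142 = 0.079567
Under exogeneity and monotonicity, PNS = p₁ − p₀.
PNS = 0.62496 − 0.079567 = 0.54539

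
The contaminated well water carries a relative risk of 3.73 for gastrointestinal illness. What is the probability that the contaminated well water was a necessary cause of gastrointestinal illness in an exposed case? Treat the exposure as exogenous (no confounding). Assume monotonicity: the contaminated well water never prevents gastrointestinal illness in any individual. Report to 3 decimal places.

Under exogeneity and monotonicity, PN = (RR − 1) / RR = 1 − 1/RR.
PN = (3.73 − 1) / 3.73 = 2.73 / 3.73 ≈ 0.7319

PN ≈ 0.732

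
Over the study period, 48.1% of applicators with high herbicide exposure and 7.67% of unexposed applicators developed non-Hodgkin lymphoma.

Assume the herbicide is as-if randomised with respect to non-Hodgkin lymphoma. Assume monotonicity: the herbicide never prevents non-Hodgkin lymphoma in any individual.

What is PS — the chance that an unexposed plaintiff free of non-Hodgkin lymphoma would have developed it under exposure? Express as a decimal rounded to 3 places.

PS ≈ 0.438

p₁ = 0.481, p₀ = 0.0767.
Under exogeneity and monotonicity, PS = (p₁ − p₀) / (1 − p₀).
PS = (0.481 − 0.0767) / (1 − 0.0767) = 0.4043 / 0.9233 ≈ 0.4379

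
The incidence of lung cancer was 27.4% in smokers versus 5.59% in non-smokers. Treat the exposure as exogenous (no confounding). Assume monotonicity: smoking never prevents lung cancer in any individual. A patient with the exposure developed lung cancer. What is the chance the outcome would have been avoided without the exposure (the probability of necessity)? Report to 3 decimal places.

PN ≈ 0.796

p₁ = 0.274, p₀ = 0.0559.
Under exogeneity and monotonicity, PN = (p₁ − p₀) / p₁.
PN = (0.274 − 0.0559) / 0.274 = 0.2181 / 0.274 ≈ 0.7960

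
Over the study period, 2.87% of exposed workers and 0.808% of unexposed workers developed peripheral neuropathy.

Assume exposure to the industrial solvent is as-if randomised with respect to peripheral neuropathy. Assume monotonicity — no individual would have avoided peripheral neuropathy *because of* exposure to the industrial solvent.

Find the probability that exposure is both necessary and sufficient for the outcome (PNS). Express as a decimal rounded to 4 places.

PNS ≈ 0.0206

p₁ = 0.0287, p₀ = 0.00808.
Under exogeneity and monotonicity, PNS = p₁ − p₀.
PNS = 0.0287 − 0.00808 = 0.02062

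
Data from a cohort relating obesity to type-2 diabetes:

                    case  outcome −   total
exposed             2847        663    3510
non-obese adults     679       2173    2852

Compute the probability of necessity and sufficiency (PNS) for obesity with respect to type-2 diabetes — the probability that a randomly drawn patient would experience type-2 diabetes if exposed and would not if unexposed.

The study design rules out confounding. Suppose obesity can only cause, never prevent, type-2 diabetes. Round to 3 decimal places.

PNS ≈ 0.573

p₁ = P(outcome | exposed) = 2847/3510 = 0.81111
p₀ = P(outcome | unexposed) = 679/2852 = 0.23808
Under exogeneity and monotonicity, PNS = p₁ − p₀.
PNS = 0.81111 − 0.23808 = 0.57303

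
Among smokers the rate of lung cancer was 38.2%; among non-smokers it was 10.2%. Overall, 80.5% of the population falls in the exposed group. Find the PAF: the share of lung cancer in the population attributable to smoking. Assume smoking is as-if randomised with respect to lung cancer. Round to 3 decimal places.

PAF ≈ 0.688

p₁ = 0.382, p₀ = 0.102.
Overall risk P(Y=1) = π·p₁ + (1−π)·p₀ = 0.805×0.382 + 0.195×0.102 = 0.3274.
Under exogeneity, PAF = [P(Y=1) − p₀] / P(Y=1).
PAF = (0.3274 − 0.102) / 0.3274 ≈ 0.6885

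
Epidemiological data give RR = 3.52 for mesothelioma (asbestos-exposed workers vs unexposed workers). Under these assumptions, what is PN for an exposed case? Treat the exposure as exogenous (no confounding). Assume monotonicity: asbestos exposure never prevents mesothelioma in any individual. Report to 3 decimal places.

Under exogeneity and monotonicity, PN = (RR − 1) / RR = 1 − 1/RR.
PN = (3.52 − 1) / 3.52 = 2.52 / 3.52 ≈ 0.7159

PN ≈ 0.716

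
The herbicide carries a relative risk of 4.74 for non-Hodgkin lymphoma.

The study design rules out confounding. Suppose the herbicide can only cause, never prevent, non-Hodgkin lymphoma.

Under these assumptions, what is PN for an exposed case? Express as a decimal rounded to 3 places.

Under exogeneity and monotonicity, PN = (RR − 1) / RR = 1 − 1/RR.
PN = (4.74 − 1) / 4.74 = 3.74 / 4.74 ≈ 0.7890

PN ≈ 0.789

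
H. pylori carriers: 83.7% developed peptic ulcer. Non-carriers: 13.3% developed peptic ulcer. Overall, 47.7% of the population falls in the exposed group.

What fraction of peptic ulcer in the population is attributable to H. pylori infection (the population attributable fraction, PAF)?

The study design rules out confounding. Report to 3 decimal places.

p₁ = 0.837, p₀ = 0.133.
Overall risk P(Y=1) = π·p₁ + (1−π)·p₀ = 0.477×0.837 + 0.523×0.133 = 0.46881.
Under exogeneity, PAF = [P(Y=1) − p₀] / P(Y=1).
PAF = (0.46881 − 0.133) / 0.46881 ≈ 0.7163

PAF ≈ 0.716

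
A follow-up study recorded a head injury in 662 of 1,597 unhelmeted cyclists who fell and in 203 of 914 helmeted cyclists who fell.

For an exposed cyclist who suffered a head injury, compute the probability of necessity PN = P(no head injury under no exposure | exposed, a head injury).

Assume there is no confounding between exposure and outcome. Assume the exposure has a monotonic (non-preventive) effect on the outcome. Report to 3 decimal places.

PN ≈ 0.464

p₁ = P(outcome | exposed) = 662/1597 = 0.41453
p₀ = P(outcome | unexposed) = 203/914 = 0.2221
Under exogeneity and monotonicity, PN = (p₁ − p₀) / p₁.
PN = (0.41453 − 0.2221) / 0.41453 = 0.19243 / 0.41453 ≈ 0.4642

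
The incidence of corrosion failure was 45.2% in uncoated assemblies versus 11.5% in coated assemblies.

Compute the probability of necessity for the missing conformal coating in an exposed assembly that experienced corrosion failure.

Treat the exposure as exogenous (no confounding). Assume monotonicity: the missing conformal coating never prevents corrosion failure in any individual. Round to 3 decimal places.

p₁ = 0.452, p₀ = 0.115.
Under exogeneity and monotonicity, PN = (p₁ − p₀) / p₁.
PN = (0.452 − 0.115) / 0.452 = 0.337 / 0.452 ≈ 0.7456

PN ≈ 0.746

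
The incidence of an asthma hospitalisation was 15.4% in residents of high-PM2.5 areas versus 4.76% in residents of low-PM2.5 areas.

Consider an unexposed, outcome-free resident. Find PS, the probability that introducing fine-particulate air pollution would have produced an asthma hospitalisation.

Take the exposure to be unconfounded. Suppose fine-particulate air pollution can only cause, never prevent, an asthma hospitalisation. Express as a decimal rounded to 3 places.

p₁ = 0.154, p₀ = 0.0476.
Under exogeneity and monotonicity, PS = (p₁ − p₀) / (1 − p₀).
PS = (0.154 − 0.0476) / (1 − 0.0476) = 0.1064 / 0.9524 ≈ 0.1117

PS ≈ 0.112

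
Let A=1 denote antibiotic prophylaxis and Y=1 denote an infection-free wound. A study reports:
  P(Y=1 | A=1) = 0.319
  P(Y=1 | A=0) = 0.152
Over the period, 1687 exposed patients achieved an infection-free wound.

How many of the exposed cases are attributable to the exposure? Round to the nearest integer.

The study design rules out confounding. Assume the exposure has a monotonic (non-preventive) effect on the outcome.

about 883 cases

Let p₁ = 0.319, p₀ = 0.152.
PN = (p₁ − p₀)/p₁ = (0.319 − 0.152) / 0.319 ≈ 0.52351.
Attributable cases ≈ PN × (exposed cases) = 0.52351 × 1687 ≈ 883.16.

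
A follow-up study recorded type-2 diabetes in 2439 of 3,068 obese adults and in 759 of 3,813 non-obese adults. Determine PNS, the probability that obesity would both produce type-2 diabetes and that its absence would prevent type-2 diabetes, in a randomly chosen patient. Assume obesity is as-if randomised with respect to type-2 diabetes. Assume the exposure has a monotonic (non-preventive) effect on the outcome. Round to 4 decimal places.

PNS ≈ 0.5959

p₁ = P(outcome | exposed) = 2439/3068 = 0.79498
p₀ = P(outcome | unexposed) = 759/3813 = 0.19906
Under exogeneity and monotonicity, PNS = p₁ − p₀.
PNS = 0.79498 − 0.19906 = 0.59592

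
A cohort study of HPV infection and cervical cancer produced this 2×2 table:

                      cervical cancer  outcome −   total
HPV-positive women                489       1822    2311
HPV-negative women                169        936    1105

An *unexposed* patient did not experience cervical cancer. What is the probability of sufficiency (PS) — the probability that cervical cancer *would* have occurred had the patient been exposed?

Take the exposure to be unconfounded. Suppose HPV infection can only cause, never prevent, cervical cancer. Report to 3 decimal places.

p₁ = P(outcome | exposed) = 489/2311 = 0.2116
p₀ = P(outcome | unexposed) = 169/1105 = 0.15294
Under exogeneity and monotonicity, PS = (p₁ − p₀)/(1 − p₀).
PS = (0.2116 − 0.15294) / 0.84706 ≈ 0.0692

PS ≈ 0.069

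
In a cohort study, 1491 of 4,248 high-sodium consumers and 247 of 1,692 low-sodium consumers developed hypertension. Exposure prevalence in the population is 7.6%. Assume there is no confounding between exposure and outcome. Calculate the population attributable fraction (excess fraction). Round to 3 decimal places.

p₁ = P(outcome | exposed) = 1491/4248 = 0.35099
p₀ = P(outcome | unexposed) = 247/1692 = 0.14598
Overall risk P(Y=1) = π·p₁ + (1−π)·p₀ = 0.076×0.35099 + 0.924×0.14598 = 0.16156.
Under exogeneity, PAF = [P(Y=1) − p₀] / P(Y=1).
PAF = (0.16156 − 0.14598) / 0.16156 ≈ 0.0964

PAF ≈ 0.096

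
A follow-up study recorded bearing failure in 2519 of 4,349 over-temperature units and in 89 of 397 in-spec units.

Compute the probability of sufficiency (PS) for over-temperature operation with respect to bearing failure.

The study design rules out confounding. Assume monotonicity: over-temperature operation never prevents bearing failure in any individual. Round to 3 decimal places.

p₁ = P(outcome | exposed) = 2519/4349 = 0.57921
p₀ = P(outcome | unexposed) = 89/397 = 0.22418
Under exogeneity and monotonicity, PS = (p₁ − p₀) / (1 − p₀).
PS = (0.57921 − 0.22418) / (1 − 0.22418) = 0.35503 / 0.77582 ≈ 0.4576

PS ≈ 0.458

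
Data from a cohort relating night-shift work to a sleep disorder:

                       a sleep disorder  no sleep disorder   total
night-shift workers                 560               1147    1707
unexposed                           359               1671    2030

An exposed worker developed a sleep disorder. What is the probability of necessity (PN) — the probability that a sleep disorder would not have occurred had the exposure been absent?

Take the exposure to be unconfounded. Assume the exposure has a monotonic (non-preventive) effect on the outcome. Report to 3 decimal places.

p₁ = P(outcome | exposed) = 560/1707 = 0.32806
p₀ = P(outcome | unexposed) = 359/2030 = 0.17685
Under exogeneity and monotonicity, PN = (p₁ − p₀)/p₁.
PN = (0.32806 − 0.17685) / 0.32806 ≈ 0.4609

PN ≈ 0.461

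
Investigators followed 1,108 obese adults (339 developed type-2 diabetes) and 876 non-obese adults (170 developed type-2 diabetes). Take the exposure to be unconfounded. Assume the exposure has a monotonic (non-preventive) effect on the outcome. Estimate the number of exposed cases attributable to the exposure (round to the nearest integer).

p₁ = P(outcome | exposed) = 339/1108 = 0.30596
p₀ = P(outcome | unexposed) = 170/876 = 0.19406
PN = (p₁ − p₀)/p₁ = (0.30596 − 0.19406) / 0.30596 ≈ 0.36571.
Attributable cases ≈ PN × (exposed cases) = 0.36571 × 339 ≈ 123.98.

about 124 cases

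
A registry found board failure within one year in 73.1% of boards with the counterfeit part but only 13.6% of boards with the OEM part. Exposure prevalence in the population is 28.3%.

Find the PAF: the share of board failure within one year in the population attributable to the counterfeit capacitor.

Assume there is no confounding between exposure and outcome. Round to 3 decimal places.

p₁ = 0.731, p₀ = 0.136.
Overall risk P(Y=1) = π·p₁ + (1−π)·p₀ = 0.283×0.731 + 0.717×0.136 = 0.30439.
Under exogeneity, PAF = [P(Y=1) − p₀] / P(Y=1).
PAF = (0.30439 − 0.136) / 0.30439 ≈ 0.5532

PAF ≈ 0.553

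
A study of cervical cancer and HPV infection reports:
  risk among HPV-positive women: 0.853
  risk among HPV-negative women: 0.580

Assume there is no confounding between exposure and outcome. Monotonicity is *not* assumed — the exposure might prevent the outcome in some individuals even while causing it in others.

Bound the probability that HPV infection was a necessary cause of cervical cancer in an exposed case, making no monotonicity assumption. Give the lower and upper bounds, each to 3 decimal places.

0.320 ≤ PN ≤ 0.492

Let p₁ = 0.853, p₀ = 0.58.
Under exogeneity alone the bounds on PN are max{0,(p₁−p₀)/p₁} ≤ PN ≤ min{1,(1−p₀)/p₁}.
  lower = (p₁ − p₀)/p₁ = 0.273 / 0.853 ≈ 0.3200
  upper = min{1, (1 − p₀)/p₁} = 0.42 / 0.853 ≈ 0.4924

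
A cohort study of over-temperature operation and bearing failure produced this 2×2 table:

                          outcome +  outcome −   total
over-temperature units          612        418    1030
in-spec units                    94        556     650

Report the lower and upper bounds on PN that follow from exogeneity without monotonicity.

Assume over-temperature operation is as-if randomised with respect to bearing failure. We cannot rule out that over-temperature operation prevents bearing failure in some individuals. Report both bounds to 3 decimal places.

0.757 ≤ PN ≤ 1.000

p₁ = P(outcome | exposed) = 612/1030 = 0.59417
p₀ = P(outcome | unexposed) = 94/650 = 0.14462
Under exogeneity alone the bounds on PN are max{0,(p₁−p₀)/p₁} ≤ PN ≤ min{1,(1−p₀)/p₁}.
  lower = (p₁ − p₀)/p₁ = 0.44956 / 0.59417 ≈ 0.7566
  upper = min{1, (1 − p₀)/p₁} = 0.85538 / 0.59417 ≈ 1.4396 → capped at 1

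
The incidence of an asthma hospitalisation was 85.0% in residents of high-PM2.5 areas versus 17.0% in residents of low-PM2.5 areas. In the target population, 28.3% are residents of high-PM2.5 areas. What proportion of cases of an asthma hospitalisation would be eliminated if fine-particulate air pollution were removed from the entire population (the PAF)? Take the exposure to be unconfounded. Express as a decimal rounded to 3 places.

PAF ≈ 0.531

p₁ = 0.85, p₀ = 0.17.
Overall risk P(Y=1) = π·p₁ + (1−π)·p₀ = 0.283×0.85 + 0.717×0.17 = 0.36244.
Under exogeneity, PAF = [P(Y=1) − p₀] / P(Y=1).
PAF = (0.36244 − 0.17) / 0.36244 ≈ 0.5310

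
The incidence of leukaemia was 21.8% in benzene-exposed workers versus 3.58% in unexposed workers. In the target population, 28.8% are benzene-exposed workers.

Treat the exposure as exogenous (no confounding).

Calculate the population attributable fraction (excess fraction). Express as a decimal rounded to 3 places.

p₁ = 0.218, p₀ = 0.0358.
Overall risk P(Y=1) = π·p₁ + (1−π)·p₀ = 0.288×0.218 + 0.712×0.0358 = 0.088274.
Under exogeneity, PAF = [P(Y=1) − p₀] / P(Y=1).
PAF = (0.088274 − 0.0358) / 0.088274 ≈ 0.5944

PAF ≈ 0.594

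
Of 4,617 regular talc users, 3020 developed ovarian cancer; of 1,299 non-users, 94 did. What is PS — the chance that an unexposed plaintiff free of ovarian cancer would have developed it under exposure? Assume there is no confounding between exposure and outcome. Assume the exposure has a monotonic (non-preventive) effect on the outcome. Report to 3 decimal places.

p₁ = P(outcome | exposed) = 3020/4617 = 0.6541
p₀ = P(outcome | unexposed) = 94/1299 = 0.072363
Under exogeneity and monotonicity, PS = (p₁ − p₀) / (1 − p₀).
PS = (0.6541 − 0.072363) / (1 − 0.072363) = 0.58174 / 0.92764 ≈ 0.6271

PS ≈ 0.627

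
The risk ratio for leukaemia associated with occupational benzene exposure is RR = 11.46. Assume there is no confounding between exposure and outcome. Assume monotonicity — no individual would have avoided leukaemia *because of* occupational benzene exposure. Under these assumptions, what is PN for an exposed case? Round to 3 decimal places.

PN ≈ 0.913

Under exogeneity and monotonicity, PN = (RR − 1) / RR = 1 − 1/RR.
PN = (11.46 − 1) / 11.46 = 10.46 / 11.46 ≈ 0.9127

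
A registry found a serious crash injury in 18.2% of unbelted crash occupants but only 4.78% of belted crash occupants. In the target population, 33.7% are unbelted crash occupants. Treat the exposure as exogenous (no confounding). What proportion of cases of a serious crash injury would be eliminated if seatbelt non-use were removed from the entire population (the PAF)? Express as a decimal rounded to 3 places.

PAF ≈ 0.486

p₁ = 0.182, p₀ = 0.0478.
Overall risk P(Y=1) = π·p₁ + (1−π)·p₀ = 0.337×0.182 + 0.663×0.0478 = 0.093025.
Under exogeneity, PAF = [P(Y=1) − p₀] / P(Y=1).
PAF = (0.093025 − 0.0478) / 0.093025 ≈ 0.4862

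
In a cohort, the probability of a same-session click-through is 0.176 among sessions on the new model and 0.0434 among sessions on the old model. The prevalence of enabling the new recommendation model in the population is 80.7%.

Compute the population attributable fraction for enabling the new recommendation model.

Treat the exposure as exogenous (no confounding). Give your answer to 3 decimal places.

PAF ≈ 0.711

Let p₁ = 0.176, p₀ = 0.0434.
Overall risk P(Y=1) = π·p₁ + (1−π)·p₀ = 0.807×0.176 + 0.193×0.0434 = 0.15041.
Under exogeneity, PAF = [P(Y=1) − p₀] / P(Y=1).
PAF = (0.15041 − 0.0434) / 0.15041 ≈ 0.7115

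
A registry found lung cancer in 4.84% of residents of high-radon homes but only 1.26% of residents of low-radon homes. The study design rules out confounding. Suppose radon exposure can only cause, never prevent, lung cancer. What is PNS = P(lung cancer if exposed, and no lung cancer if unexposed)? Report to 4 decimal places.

PNS ≈ 0.0358

p₁ = 0.0484, p₀ = 0.0126.
Under exogeneity and monotonicity, PNS = p₁ − p₀.
PNS = 0.0484 − 0.0126 = 0.0358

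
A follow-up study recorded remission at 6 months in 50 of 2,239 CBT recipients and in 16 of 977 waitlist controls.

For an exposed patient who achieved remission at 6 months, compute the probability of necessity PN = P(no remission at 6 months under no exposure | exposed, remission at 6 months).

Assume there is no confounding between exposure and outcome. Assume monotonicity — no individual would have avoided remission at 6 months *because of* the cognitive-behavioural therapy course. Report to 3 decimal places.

p₁ = P(outcome | exposed) = 50/2239 = 0.022331
p₀ = P(outcome | unexposed) = 16/977 = 0.016377
Under exogeneity and monotonicity, PN = (p₁ − p₀) / p₁.
PN = (0.022331 − 0.016377) / 0.022331 = 0.0059547 / 0.022331 ≈ 0.2667

PN ≈ 0.267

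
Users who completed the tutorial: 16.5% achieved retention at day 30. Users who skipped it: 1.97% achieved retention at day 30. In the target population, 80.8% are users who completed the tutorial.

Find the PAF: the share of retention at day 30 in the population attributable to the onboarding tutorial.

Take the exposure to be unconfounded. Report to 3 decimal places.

p₁ = 0.165, p₀ = 0.0197.
Overall risk P(Y=1) = π·p₁ + (1−π)·p₀ = 0.808×0.165 + 0.192×0.0197 = 0.1371.
Under exogeneity, PAF = [P(Y=1) − p₀] / P(Y=1).
PAF = (0.1371 − 0.0197) / 0.1371 ≈ 0.8563

PAF ≈ 0.856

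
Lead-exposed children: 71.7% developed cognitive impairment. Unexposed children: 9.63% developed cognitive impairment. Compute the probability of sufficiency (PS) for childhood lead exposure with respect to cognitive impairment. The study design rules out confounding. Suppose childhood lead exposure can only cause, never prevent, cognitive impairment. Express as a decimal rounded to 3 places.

PS ≈ 0.687

p₁ = 0.717, p₀ = 0.0963.
Under exogeneity and monotonicity, PS = (p₁ − p₀) / (1 − p₀).
PS = (0.717 − 0.0963) / (1 − 0.0963) = 0.6207 / 0.9037 ≈ 0.6868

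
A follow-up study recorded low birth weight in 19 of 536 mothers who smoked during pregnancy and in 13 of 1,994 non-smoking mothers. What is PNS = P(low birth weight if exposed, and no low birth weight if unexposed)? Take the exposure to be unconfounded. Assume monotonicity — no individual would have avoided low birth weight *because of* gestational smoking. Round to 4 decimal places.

p₁ = P(outcome | exposed) = 19/536 = 0.035448
p₀ = P(outcome | unexposed) = 13/1994 = 0.0065196
Under exogeneity and monotonicity, PNS = p₁ − p₀.
PNS = 0.035448 − 0.0065196 = 0.028928

PNS ≈ 0.0289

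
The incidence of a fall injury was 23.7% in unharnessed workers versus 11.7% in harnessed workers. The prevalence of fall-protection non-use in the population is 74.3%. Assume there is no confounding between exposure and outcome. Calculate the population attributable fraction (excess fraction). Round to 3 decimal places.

PAF ≈ 0.432

p₁ = 0.237, p₀ = 0.117.
Overall risk P(Y=1) = π·p₁ + (1−π)·p₀ = 0.743×0.237 + 0.257×0.117 = 0.20616.
Under exogeneity, PAF = [P(Y=1) − p₀] / P(Y=1).
PAF = (0.20616 − 0.117) / 0.20616 ≈ 0.4325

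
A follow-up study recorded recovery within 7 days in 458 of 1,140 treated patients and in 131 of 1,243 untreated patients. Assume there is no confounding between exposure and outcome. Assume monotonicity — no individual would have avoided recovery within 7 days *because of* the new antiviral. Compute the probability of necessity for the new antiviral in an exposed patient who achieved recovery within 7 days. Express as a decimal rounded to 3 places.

PN ≈ 0.738

p₁ = P(outcome | exposed) = 458/1140 = 0.40175
p₀ = P(outcome | unexposed) = 131/1243 = 0.10539
Under exogeneity and monotonicity, PN = (p₁ − p₀) / p₁.
PN = (0.40175 − 0.10539) / 0.40175 = 0.29636 / 0.40175 ≈ 0.7377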